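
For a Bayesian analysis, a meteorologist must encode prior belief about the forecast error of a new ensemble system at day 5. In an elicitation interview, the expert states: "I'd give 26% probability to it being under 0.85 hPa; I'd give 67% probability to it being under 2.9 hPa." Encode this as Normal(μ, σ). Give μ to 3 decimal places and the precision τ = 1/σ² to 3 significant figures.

μ = 2.067, τ = 0.279

The p-quantile of Normal(μ,σ) is μ + z_p·σ, with z_{0.26} = -0.6433 and z_{0.67} = 0.4399.
Eliminate σ: μ = (z₂·x₁ − z₁·x₂)/(z₂ − z₁) = (0.4399·0.85 − (-0.6433)·2.9)/1.083 = 2.067.
Then σ = (x₂ − x₁)/(z₂ − z₁) = (2.9 − 0.85)/1.083 = 1.892.
Precision τ = 1/σ² = 1/1.892² = 0.279.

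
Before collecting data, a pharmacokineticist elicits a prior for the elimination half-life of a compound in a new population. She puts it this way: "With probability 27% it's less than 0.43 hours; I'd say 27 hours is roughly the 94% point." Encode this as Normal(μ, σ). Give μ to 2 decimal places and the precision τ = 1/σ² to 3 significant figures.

μ = 7.94, τ = 0.00666

For Normal(μ,σ), the p-quantile is μ + z_p·σ. Here z_{0.27} = -0.6128, z_{0.94} = 1.555.
So 0.43 = μ − 0.6128σ and 27 = μ + 1.555σ.
Subtracting: σ = (27 − 0.43)/(1.555 − (-0.6128)) = 12.26.
Then μ = 0.43 − (-0.6128)·12.26 = 7.94.
Precision τ = 1/σ² = 1/12.26² = 0.00666.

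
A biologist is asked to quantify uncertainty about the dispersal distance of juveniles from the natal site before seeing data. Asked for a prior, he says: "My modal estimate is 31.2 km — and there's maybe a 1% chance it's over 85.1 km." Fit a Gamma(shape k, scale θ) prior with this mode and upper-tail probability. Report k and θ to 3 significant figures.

k ≈ 5.57, θ ≈ 6.82

Gamma(k,θ) with k>1 has mode (k−1)θ, so θ = 31.2/(k−1).
Need P(X < 85.1) = 0.99 with θ tied to k this way. Start at k = 2, θ = 31.2: P(X<85.1) ≈ 0.756.
Too low — raise k to concentrate. Iterating converges to k ≈ 5.57.
Then θ = 31.2/(5.57−1) ≈ 6.82.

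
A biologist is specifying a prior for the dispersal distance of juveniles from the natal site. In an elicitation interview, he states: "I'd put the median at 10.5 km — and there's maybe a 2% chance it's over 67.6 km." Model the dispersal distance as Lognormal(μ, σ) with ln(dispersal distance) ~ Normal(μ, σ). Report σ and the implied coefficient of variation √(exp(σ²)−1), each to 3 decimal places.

If T ~ Lognormal(μ,σ) then ln T ~ Normal(μ,σ), so the p-quantile of ln T is μ + z_p·σ.
ln(10.5) = 2.351 and ln(67.6) = 4.214; z_{0.5} = 0, z_{0.98} = 2.054.
σ = (4.214 − 2.351)/(2.054 − (0)) = 0.907.
μ = 2.351 − (0)·0.907 = 2.351.
CV = √(exp(σ²)−1) = √(exp(0.8222)−1) = 1.129.

σ ≈ 0.907, CV ≈ 1.129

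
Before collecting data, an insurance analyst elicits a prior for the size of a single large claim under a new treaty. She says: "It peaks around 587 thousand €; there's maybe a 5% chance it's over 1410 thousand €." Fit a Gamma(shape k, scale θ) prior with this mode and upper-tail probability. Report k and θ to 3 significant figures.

k ≈ 4.55, θ ≈ 165

Gamma(k,θ) with k>1 has mode (k−1)θ, so θ = 587/(k−1).
Need P(X < 1410) = 0.95 with θ tied to k this way. Start at k = 2, θ = 587: P(X<1410) ≈ 0.692.
Too low — raise k to concentrate. Iterating converges to k ≈ 4.55.
Then θ = 587/(4.55−1) ≈ 165.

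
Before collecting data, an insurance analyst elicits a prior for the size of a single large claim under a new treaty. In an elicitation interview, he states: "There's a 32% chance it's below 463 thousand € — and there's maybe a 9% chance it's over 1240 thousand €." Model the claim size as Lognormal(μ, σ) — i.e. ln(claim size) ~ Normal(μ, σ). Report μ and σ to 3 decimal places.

If T ~ Lognormal(μ,σ) then ln T ~ Normal(μ,σ), so the p-quantile of ln T is μ + z_p·σ.
ln(463) = 6.138 and ln(1240) = 7.123; z_{0.32} = -0.4677, z_{0.91} = 1.341.
σ = (7.123 − 6.138)/(1.341 − (-0.4677)) = 0.545.
μ = 6.138 − (-0.4677)·0.545 = 6.393.

μ ≈ 6.393, σ ≈ 0.545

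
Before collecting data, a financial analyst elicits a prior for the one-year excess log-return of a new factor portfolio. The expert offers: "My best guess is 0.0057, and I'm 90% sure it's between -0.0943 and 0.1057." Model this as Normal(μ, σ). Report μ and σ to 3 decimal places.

A symmetric 90% interval runs μ ± z·σ with z = 1.645.
Half-width = 0.1, so σ = 0.1/1.645 = 0.061.
μ is the stated best guess, 0.006.

μ = 0.006, σ = 0.061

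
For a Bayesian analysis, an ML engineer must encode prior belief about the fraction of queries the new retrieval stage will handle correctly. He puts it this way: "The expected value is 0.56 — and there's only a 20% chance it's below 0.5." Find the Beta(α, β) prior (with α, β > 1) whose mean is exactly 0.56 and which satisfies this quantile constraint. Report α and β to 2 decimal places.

With mean 0.56 fixed, write α = 0.56s, β = 0.44s where s = α+β.
Need P(θ < 0.5) = 0.2 under Beta(0.56s, 0.44s). Normal approximation: (q−m)/√(m(1−m)/s) ≈ z_{0.2} = -0.842, so s ≈ 0.56·0.44·(-0.842)²/(0.5−0.56)² = 48.5.
At s = 48.5: P(θ<0.5) ≈ 0.199. Adjusting to match 0.2 gives s ≈ 48.22.
So α = 0.56·48.22 ≈ 27.01, β = 0.44·48.22 ≈ 21.22.

α ≈ 27.01, β ≈ 21.22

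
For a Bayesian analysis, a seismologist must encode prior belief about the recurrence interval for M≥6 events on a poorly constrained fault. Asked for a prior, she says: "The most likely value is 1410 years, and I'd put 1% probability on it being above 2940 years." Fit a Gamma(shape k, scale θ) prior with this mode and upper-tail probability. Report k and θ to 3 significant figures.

k ≈ 10, θ ≈ 156

Gamma(k,θ) with k>1 has mode (k−1)θ, so θ = 1410/(k−1).
Need P(X < 2940) = 0.99 with θ tied to k this way. Start at k = 2, θ = 1410: P(X<2940) ≈ 0.617.
Too low — raise k to concentrate. Iterating converges to k ≈ 10.
Then θ = 1410/(10−1) ≈ 156.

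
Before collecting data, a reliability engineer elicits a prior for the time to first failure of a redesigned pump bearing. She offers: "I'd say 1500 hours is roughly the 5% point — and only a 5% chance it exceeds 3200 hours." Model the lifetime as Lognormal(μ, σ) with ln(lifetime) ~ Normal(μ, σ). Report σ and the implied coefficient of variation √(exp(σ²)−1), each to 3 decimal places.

If T ~ Lognormal(μ,σ) then ln T ~ Normal(μ,σ), so the p-quantile of ln T is μ + z_p·σ.
ln(1500) = 7.313 and ln(3200) = 8.071; z_{0.05} = -1.645, z_{0.95} = 1.645.
σ = (8.071 − 7.313)/(1.645 − (-1.645)) = 0.230.
μ = 7.313 − (-1.645)·0.230 = 7.692.
CV = √(exp(σ²)−1) = √(exp(0.0530)−1) = 0.233.

σ ≈ 0.230, CV ≈ 0.233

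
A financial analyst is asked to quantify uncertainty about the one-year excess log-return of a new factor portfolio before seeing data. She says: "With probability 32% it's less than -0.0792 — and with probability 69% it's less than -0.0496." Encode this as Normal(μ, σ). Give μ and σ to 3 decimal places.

μ = -0.065, σ = 0.031

For Normal(μ,σ), the p-quantile is μ + z_p·σ. Here z_{0.32} = -0.4677, z_{0.69} = 0.4959.
So -0.0792 = μ − 0.4677σ and -0.0496 = μ + 0.4959σ.
Subtracting: σ = (-0.0496 − -0.0792)/(0.4959 − (-0.4677)) = 0.031.
Then μ = -0.0792 − (-0.4677)·0.031 = -0.065.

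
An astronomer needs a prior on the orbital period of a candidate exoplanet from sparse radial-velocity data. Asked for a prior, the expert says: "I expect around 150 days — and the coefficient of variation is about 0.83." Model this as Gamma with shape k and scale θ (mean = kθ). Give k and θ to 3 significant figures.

For Gamma(k, scale θ): mean = kθ, variance = kθ², so CV = 1/√k.
CV = 0.83, hence k = 1/CV² = 1.45.
Then θ = mean/k = 150/1.45 = 103.

k ≈ 1.45, θ ≈ 103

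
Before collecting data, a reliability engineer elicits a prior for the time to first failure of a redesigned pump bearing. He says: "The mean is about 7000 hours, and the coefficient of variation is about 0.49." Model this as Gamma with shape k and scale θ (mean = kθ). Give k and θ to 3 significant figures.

k ≈ 4.16, θ ≈ 1680

For Gamma(k, scale θ): mean = kθ, variance = kθ², so CV = 1/√k.
CV = 0.49, hence k = 1/CV² = 4.16.
Then θ = mean/k = 7000/4.16 = 1680.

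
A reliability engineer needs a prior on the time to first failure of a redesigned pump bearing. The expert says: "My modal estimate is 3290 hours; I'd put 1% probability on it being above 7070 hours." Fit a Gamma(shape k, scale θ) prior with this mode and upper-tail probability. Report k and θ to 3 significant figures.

k ≈ 9.28, θ ≈ 397

Gamma(k,θ) with k>1 has mode (k−1)θ, so θ = 3290/(k−1).
Need P(X < 7070) = 0.99 with θ tied to k this way. Start at k = 2, θ = 3290: P(X<7070) ≈ 0.633.
Too low — raise k to concentrate. Iterating converges to k ≈ 9.28.
Then θ = 3290/(9.28−1) ≈ 397.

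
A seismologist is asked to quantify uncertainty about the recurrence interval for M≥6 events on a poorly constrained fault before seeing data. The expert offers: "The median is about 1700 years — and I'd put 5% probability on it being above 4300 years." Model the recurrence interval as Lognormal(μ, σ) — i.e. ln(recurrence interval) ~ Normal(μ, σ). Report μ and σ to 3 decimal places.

If T ~ Lognormal(μ,σ) then ln T ~ Normal(μ,σ), so the p-quantile of ln T is μ + z_p·σ.
ln(1700) = 7.438 and ln(4300) = 8.366; z_{0.5} = 0, z_{0.95} = 1.645.
σ = (8.366 − 7.438)/(1.645 − (0)) = 0.564.
μ = 7.438 − (0)·0.564 = 7.438.

μ ≈ 7.438, σ ≈ 0.564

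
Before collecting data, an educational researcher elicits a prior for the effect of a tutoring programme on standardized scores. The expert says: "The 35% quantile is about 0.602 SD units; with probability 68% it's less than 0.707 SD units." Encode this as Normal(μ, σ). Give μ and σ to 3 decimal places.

The p-quantile of Normal(μ,σ) is μ + z_p·σ, with z_{0.35} = -0.3853 and z_{0.68} = 0.4677.
Eliminate σ: μ = (z₂·x₁ − z₁·x₂)/(z₂ − z₁) = (0.4677·0.602 − (-0.3853)·0.707)/0.853 = 0.649.
Then σ = (x₂ − x₁)/(z₂ − z₁) = (0.707 − 0.602)/0.853 = 0.123.

μ = 0.649, σ = 0.123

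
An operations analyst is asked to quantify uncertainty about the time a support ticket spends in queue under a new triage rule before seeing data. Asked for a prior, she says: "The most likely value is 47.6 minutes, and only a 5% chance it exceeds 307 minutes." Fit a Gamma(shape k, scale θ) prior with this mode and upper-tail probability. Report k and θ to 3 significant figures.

Gamma(k,θ) with k>1 has mode (k−1)θ, so θ = 47.6/(k−1).
Need P(X < 307) = 0.95 with θ tied to k this way. Start at k = 2, θ = 47.6: P(X<307) ≈ 0.988.
Too high — lower k to spread out. Iterating converges to k ≈ 1.64.
Then θ = 47.6/(1.64−1) ≈ 73.9.

k ≈ 1.64, θ ≈ 73.9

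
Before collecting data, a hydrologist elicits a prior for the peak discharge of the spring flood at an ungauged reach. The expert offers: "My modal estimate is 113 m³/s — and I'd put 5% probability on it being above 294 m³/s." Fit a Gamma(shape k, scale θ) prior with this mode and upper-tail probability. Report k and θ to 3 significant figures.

Gamma(k,θ) with k>1 has mode (k−1)θ, so θ = 113/(k−1).
Need P(X < 294) = 0.95 with θ tied to k this way. Start at k = 2, θ = 113: P(X<294) ≈ 0.733.
Too low — raise k to concentrate. Iterating converges to k ≈ 3.96.
Then θ = 113/(3.96−1) ≈ 38.2.

k ≈ 3.96, θ ≈ 38.2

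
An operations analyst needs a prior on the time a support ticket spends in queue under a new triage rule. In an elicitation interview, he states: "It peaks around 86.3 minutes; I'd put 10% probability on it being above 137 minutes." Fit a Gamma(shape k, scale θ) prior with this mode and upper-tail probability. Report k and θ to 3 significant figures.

k ≈ 9.79, θ ≈ 9.82

Gamma(k,θ) with k>1 has mode (k−1)θ, so θ = 86.3/(k−1).
Need P(X < 137) = 0.9 with θ tied to k this way. Start at k = 2, θ = 86.3: P(X<137) ≈ 0.471.
Too low — raise k to concentrate. Iterating converges to k ≈ 9.79.
Then θ = 86.3/(9.79−1) ≈ 9.82.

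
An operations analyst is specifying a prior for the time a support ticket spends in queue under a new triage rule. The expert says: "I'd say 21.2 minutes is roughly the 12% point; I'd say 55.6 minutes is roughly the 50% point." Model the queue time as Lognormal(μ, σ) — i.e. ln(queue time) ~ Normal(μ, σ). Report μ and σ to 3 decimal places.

If T ~ Lognormal(μ,σ) then ln T ~ Normal(μ,σ), so the p-quantile of ln T is μ + z_p·σ.
ln(21.2) = 3.054 and ln(55.6) = 4.018; z_{0.12} = -1.175, z_{0.5} = 0.
σ = (4.018 − 3.054)/(0 − (-1.175)) = 0.821.
μ = 3.054 − (-1.175)·0.821 = 4.018.

μ ≈ 4.018, σ ≈ 0.821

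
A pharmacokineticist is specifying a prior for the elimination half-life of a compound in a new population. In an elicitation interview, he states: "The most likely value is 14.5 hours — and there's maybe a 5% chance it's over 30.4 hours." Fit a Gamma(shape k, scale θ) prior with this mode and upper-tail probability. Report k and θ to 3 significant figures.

k ≈ 6.04, θ ≈ 2.88

Gamma(k,θ) with k>1 has mode (k−1)θ, so θ = 14.5/(k−1).
Need P(X < 30.4) = 0.95 with θ tied to k this way. Start at k = 2, θ = 14.5: P(X<30.4) ≈ 0.619.
Too low — raise k to concentrate. Iterating converges to k ≈ 6.04.
Then θ = 14.5/(6.04−1) ≈ 2.88.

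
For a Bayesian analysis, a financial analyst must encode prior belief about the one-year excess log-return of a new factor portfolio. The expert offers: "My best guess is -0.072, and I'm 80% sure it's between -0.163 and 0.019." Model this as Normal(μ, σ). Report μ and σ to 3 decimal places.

A symmetric 80% interval runs μ ± z·σ with z = 1.282.
Half-width = 0.091, so σ = 0.091/1.282 = 0.071.
μ is the stated best guess, -0.072.

μ = -0.072, σ = 0.071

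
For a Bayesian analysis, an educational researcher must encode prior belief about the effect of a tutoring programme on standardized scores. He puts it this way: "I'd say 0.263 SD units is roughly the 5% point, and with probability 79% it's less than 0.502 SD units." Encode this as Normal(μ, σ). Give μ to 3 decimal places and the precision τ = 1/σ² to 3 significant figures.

For Normal(μ,σ), the p-quantile is μ + z_p·σ. Here z_{0.05} = -1.645, z_{0.79} = 0.8064.
So 0.263 = μ − 1.645σ and 0.502 = μ + 0.8064σ.
Subtracting: σ = (0.502 − 0.263)/(0.8064 − (-1.645)) = 0.098.
Then μ = 0.263 − (-1.645)·0.098 = 0.423.
Precision τ = 1/σ² = 1/0.0975² = 105.

μ = 0.423, τ = 105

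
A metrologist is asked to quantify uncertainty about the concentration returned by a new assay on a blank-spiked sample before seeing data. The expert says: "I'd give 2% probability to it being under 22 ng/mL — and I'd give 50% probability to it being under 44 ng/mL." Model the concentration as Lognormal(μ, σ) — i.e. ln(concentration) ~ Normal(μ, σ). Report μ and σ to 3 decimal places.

μ ≈ 3.784, σ ≈ 0.338

If T ~ Lognormal(μ,σ) then ln T ~ Normal(μ,σ), so the p-quantile of ln T is μ + z_p·σ.
ln(22) = 3.091 and ln(44) = 3.784; z_{0.02} = -2.054, z_{0.5} = 0.
σ = (3.784 − 3.091)/(0 − (-2.054)) = 0.338.
μ = 3.091 − (-2.054)·0.338 = 3.784.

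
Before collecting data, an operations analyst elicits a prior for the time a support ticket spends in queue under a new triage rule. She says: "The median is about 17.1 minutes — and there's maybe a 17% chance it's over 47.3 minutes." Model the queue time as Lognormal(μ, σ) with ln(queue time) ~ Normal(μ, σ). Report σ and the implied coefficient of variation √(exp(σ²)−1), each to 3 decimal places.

σ ≈ 1.066, CV ≈ 1.455

If T ~ Lognormal(μ,σ) then ln T ~ Normal(μ,σ), so the p-quantile of ln T is μ + z_p·σ.
ln(17.1) = 2.839 and ln(47.3) = 3.857; z_{0.5} = 0, z_{0.83} = 0.9542.
σ = (3.857 − 2.839)/(0.9542 − (0)) = 1.066.
μ = 2.839 − (0)·1.066 = 2.839.
CV = √(exp(σ²)−1) = √(exp(1.1370)−1) = 1.455.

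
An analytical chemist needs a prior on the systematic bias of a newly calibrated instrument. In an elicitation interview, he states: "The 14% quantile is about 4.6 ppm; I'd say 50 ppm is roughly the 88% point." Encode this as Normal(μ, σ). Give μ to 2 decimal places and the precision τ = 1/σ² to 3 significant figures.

For Normal(μ,σ), the p-quantile is μ + z_p·σ. Here z_{0.14} = -1.08, z_{0.88} = 1.175.
So 4.6 = μ − 1.08σ and 50 = μ + 1.175σ.
Subtracting: σ = (50 − 4.6)/(1.175 − (-1.08)) = 20.13.
Then μ = 4.6 − (-1.08)·20.13 = 26.35.
Precision τ = 1/σ² = 1/20.13² = 0.00247.

μ = 26.35, τ = 0.00247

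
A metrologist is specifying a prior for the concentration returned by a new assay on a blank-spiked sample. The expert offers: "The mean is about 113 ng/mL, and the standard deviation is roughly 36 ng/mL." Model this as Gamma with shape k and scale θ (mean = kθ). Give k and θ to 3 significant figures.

For Gamma(k, scale θ): mean = kθ, variance = kθ², so CV = 1/√k.
CV = SD/mean = 36/113 = 0.3186, hence k = 1/CV² = 9.85.
Then θ = mean/k = 113/9.85 = 11.5.

k ≈ 9.85, θ ≈ 11.5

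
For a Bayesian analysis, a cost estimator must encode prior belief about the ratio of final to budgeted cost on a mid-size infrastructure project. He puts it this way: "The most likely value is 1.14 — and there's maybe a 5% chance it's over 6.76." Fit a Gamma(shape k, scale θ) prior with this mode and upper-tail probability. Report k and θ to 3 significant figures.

Gamma(k,θ) with k>1 has mode (k−1)θ, so θ = 1.14/(k−1).
Need P(X < 6.76) = 0.95 with θ tied to k this way. Start at k = 2, θ = 1.14: P(X<6.76) ≈ 0.982.
Too high — lower k to spread out. Iterating converges to k ≈ 1.72.
Then θ = 1.14/(1.72−1) ≈ 1.58.

k ≈ 1.72, θ ≈ 1.58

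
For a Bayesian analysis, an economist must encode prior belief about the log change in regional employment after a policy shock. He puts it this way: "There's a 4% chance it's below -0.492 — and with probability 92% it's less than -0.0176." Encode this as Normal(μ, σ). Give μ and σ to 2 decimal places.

The p-quantile of Normal(μ,σ) is μ + z_p·σ, with z_{0.04} = -1.751 and z_{0.92} = 1.405.
Eliminate σ: μ = (z₂·x₁ − z₁·x₂)/(z₂ − z₁) = (1.405·-0.492 − (-1.751)·-0.0176)/3.156 = -0.23.
Then σ = (x₂ − x₁)/(z₂ − z₁) = (-0.0176 − -0.492)/3.156 = 0.15.

μ = -0.23, σ = 0.15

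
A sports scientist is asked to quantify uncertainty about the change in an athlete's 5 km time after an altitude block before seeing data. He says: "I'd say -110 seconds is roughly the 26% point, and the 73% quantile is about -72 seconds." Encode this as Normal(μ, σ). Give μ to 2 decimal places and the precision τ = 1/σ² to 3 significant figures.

For Normal(μ,σ), the p-quantile is μ + z_p·σ. Here z_{0.26} = -0.6433, z_{0.73} = 0.6128.
So -110 = μ − 0.6433σ and -72 = μ + 0.6128σ.
Subtracting: σ = (-72 − -110)/(0.6128 − (-0.6433)) = 30.25.
Then μ = -110 − (-0.6433)·30.25 = -90.54.
Precision τ = 1/σ² = 1/30.25² = 0.00109.

μ = -90.54, τ = 0.00109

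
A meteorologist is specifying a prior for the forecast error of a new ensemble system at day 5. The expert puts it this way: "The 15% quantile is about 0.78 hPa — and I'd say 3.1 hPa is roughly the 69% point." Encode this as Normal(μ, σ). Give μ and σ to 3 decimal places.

μ = 2.349, σ = 1.514

For Normal(μ,σ), the p-quantile is μ + z_p·σ. Here z_{0.15} = -1.036, z_{0.69} = 0.4959.
So 0.78 = μ − 1.036σ and 3.1 = μ + 0.4959σ.
Subtracting: σ = (3.1 − 0.78)/(0.4959 − (-1.036)) = 1.514.
Then μ = 0.78 − (-1.036)·1.514 = 2.349.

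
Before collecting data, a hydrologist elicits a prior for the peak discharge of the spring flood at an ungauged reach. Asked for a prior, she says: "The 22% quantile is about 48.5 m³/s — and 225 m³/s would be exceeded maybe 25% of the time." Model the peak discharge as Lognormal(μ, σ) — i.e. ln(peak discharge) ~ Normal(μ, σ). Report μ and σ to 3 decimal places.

If T ~ Lognormal(μ,σ) then ln T ~ Normal(μ,σ), so the p-quantile of ln T is μ + z_p·σ.
ln(48.5) = 3.882 and ln(225) = 5.416; z_{0.22} = -0.7722, z_{0.75} = 0.6745.
σ = (5.416 − 3.882)/(0.6745 − (-0.7722)) = 1.061.
μ = 3.882 − (-0.7722)·1.061 = 4.701.

μ ≈ 4.701, σ ≈ 1.061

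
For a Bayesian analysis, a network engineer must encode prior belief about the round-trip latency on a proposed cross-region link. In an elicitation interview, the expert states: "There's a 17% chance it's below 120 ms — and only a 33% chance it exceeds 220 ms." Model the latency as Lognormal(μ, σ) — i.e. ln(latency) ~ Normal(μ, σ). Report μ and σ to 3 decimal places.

If T ~ Lognormal(μ,σ) then ln T ~ Normal(μ,σ), so the p-quantile of ln T is μ + z_p·σ.
ln(120) = 4.787 and ln(220) = 5.394; z_{0.17} = -0.9542, z_{0.67} = 0.4399.
σ = (5.394 − 4.787)/(0.4399 − (-0.9542)) = 0.435.
μ = 4.787 − (-0.9542)·0.435 = 5.202.

μ ≈ 5.202, σ ≈ 0.435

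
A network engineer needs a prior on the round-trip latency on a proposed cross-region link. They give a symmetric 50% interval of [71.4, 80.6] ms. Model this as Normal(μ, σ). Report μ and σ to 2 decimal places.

μ = 76.00, σ = 6.82

A symmetric 50% interval runs μ ± z·σ with z = 0.6745.
Half-width = 4.6, so σ = 4.6/0.6745 = 6.82.
μ is the interval midpoint, 76.00.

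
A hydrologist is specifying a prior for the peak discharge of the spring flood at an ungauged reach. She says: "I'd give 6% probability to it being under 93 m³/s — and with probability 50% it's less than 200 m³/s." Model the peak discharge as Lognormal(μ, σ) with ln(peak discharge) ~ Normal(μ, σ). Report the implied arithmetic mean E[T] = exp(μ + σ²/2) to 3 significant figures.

E[T] ≈ 226 m³/s

If T ~ Lognormal(μ,σ) then ln T ~ Normal(μ,σ), so the p-quantile of ln T is μ + z_p·σ.
ln(93) = 4.533 and ln(200) = 5.298; z_{0.06} = -1.555, z_{0.5} = 0.
σ = (5.298 − 4.533)/(0 − (-1.555)) = 0.492.
μ = 4.533 − (-1.555)·0.492 = 5.298.
E[T] = exp(μ + σ²/2) = exp(5.298 + 0.1213) = 226 m³/s.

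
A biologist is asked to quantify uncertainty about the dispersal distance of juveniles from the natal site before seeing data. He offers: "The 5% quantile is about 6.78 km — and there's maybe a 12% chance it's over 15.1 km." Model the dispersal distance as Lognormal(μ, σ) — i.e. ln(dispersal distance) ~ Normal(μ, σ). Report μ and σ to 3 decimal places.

If T ~ Lognormal(μ,σ) then ln T ~ Normal(μ,σ), so the p-quantile of ln T is μ + z_p·σ.
ln(6.78) = 1.914 and ln(15.1) = 2.715; z_{0.05} = -1.645, z_{0.88} = 1.175.
σ = (2.715 − 1.914)/(1.175 − (-1.645)) = 0.284.
μ = 1.914 − (-1.645)·0.284 = 2.381.

μ ≈ 2.381, σ ≈ 0.284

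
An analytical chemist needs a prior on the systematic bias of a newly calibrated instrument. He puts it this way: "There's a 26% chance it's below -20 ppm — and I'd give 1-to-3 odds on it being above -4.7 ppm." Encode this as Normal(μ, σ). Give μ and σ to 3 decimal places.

The p-quantile of Normal(μ,σ) is μ + z_p·σ, with z_{0.26} = -0.6433 and z_{0.75} = 0.6745.
Eliminate σ: μ = (z₂·x₁ − z₁·x₂)/(z₂ − z₁) = (0.6745·-20 − (-0.6433)·-4.7)/1.318 = -12.531.
Then σ = (x₂ − x₁)/(z₂ − z₁) = (-4.7 − -20)/1.318 = 11.610.

μ = -12.531, σ = 11.610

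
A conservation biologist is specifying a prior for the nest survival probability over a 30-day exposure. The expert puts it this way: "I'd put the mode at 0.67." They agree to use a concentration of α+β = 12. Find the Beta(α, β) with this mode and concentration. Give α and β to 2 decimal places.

For α,β > 1 the Beta mode is (α−1)/(α+β−2). With α+β = 12, the mode is (α−1)/10.
Set (α−1)/10 = 0.67 → α = 1 + 0.67·10 = 7.70.
β = 12 − α = 4.30.

α = 7.70, β = 4.30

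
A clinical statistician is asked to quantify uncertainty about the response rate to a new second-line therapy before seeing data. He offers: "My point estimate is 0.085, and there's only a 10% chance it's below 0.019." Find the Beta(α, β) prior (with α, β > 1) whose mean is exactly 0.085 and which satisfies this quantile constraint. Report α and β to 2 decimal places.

With mean 0.085 fixed, write α = 0.085s, β = 0.915s where s = α+β.
Need P(θ < 0.019) = 0.1 under Beta(0.085s, 0.915s). Normal approximation: (q−m)/√(m(1−m)/s) ≈ z_{0.1} = -1.28, so s ≈ 0.085·0.915·(-1.28)²/(0.019−0.085)² = 29.3.
At s = 29.3: P(θ<0.019) ≈ 0.043. Adjusting to match 0.1 gives s ≈ 18.79.
So α = 0.085·18.79 ≈ 1.60, β = 0.915·18.79 ≈ 17.20.

α ≈ 1.60, β ≈ 17.20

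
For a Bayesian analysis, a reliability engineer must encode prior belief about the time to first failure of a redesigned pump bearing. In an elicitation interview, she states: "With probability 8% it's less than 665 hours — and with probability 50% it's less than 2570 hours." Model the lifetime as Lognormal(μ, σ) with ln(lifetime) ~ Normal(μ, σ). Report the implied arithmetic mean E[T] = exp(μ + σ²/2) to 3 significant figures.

If T ~ Lognormal(μ,σ) then ln T ~ Normal(μ,σ), so the p-quantile of ln T is μ + z_p·σ.
ln(665) = 6.5 and ln(2570) = 7.852; z_{0.08} = -1.405, z_{0.5} = 0.
σ = (7.852 − 6.5)/(0 − (-1.405)) = 0.962.
μ = 6.5 − (-1.405)·0.962 = 7.852.
E[T] = exp(μ + σ²/2) = exp(7.852 + 0.4629) = 4080 hours.

E[T] ≈ 4080 hours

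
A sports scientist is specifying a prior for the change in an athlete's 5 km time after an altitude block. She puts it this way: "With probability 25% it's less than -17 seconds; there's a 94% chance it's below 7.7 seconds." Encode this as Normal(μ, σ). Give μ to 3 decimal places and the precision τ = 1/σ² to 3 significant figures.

μ = -9.527, τ = 0.00815

For Normal(μ,σ), the p-quantile is μ + z_p·σ. Here z_{0.25} = -0.6745, z_{0.94} = 1.555.
So -17 = μ − 0.6745σ and 7.7 = μ + 1.555σ.
Subtracting: σ = (7.7 − -17)/(1.555 − (-0.6745)) = 11.080.
Then μ = -17 − (-0.6745)·11.080 = -9.527.
Precision τ = 1/σ² = 1/11.08² = 0.00815.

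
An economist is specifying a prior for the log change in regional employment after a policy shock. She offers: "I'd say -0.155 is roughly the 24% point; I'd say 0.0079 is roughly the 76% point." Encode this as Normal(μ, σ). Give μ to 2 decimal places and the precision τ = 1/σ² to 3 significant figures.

The p-quantile of Normal(μ,σ) is μ + z_p·σ, with z_{0.24} = -0.7063 and z_{0.76} = 0.7063.
Eliminate σ: μ = (z₂·x₁ − z₁·x₂)/(z₂ − z₁) = (0.7063·-0.155 − (-0.7063)·0.0079)/1.413 = -0.07.
Then σ = (x₂ − x₁)/(z₂ − z₁) = (0.0079 − -0.155)/1.413 = 0.12.
Precision τ = 1/σ² = 1/0.1153² = 75.2.

μ = -0.07, τ = 75.2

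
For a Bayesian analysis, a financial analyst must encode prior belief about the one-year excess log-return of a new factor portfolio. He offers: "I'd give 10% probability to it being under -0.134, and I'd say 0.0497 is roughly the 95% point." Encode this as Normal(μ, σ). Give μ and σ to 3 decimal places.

The p-quantile of Normal(μ,σ) is μ + z_p·σ, with z_{0.1} = -1.282 and z_{0.95} = 1.645.
Eliminate σ: μ = (z₂·x₁ − z₁·x₂)/(z₂ − z₁) = (1.645·-0.134 − (-1.282)·0.0497)/2.926 = -0.054.
Then σ = (x₂ − x₁)/(z₂ − z₁) = (0.0497 − -0.134)/2.926 = 0.063.

μ = -0.054, σ = 0.063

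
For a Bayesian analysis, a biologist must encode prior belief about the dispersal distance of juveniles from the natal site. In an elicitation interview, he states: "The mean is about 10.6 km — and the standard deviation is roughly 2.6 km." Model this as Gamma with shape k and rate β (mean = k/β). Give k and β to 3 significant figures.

For Gamma(k, rate β): mean = k/β, variance = k/β², so CV = 1/√k.
CV = SD/mean = 2.6/10.6 = 0.2453, hence k = 1/CV² = 16.6.
Then β = k/mean = 16.6/10.6 = 1.57.

k ≈ 16.6, β ≈ 1.57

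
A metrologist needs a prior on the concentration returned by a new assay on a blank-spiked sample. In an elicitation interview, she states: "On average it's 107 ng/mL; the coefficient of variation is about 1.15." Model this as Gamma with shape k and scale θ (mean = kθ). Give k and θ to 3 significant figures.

For Gamma(k, scale θ): mean = kθ, variance = kθ², so CV = 1/√k.
CV = 1.15, hence k = 1/CV² = 0.756.
Then θ = mean/k = 107/0.756 = 142.

k ≈ 0.756, θ ≈ 142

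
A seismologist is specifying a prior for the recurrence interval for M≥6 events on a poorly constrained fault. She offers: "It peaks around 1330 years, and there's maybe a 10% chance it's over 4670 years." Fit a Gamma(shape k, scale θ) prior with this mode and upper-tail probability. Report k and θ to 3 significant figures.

Gamma(k,θ) with k>1 has mode (k−1)θ, so θ = 1330/(k−1).
Need P(X < 4670) = 0.9 with θ tied to k this way. Start at k = 2, θ = 1330: P(X<4670) ≈ 0.865.
Too low — raise k to concentrate. Iterating converges to k ≈ 2.19.
Then θ = 1330/(2.19−1) ≈ 1120.

k ≈ 2.19, θ ≈ 1120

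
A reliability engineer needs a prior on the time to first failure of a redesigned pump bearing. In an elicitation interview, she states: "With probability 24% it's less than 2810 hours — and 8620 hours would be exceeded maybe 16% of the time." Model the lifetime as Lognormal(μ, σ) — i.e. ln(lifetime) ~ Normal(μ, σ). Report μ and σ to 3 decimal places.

If T ~ Lognormal(μ,σ) then ln T ~ Normal(μ,σ), so the p-quantile of ln T is μ + z_p·σ.
ln(2810) = 7.941 and ln(8620) = 9.062; z_{0.24} = -0.7063, z_{0.84} = 0.9945.
σ = (9.062 − 7.941)/(0.9945 − (-0.7063)) = 0.659.
μ = 7.941 − (-0.7063)·0.659 = 8.406.

μ ≈ 8.406, σ ≈ 0.659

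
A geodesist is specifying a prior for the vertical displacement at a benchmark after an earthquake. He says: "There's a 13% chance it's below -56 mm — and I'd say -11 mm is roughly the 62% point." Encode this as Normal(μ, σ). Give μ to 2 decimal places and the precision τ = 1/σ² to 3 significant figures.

μ = -20.60, τ = 0.00101

For Normal(μ,σ), the p-quantile is μ + z_p·σ. Here z_{0.13} = -1.126, z_{0.62} = 0.3055.
So -56 = μ − 1.126σ and -11 = μ + 0.3055σ.
Subtracting: σ = (-11 − -56)/(0.3055 − (-1.126)) = 31.43.
Then μ = -56 − (-1.126)·31.43 = -20.60.
Precision τ = 1/σ² = 1/31.43² = 0.00101.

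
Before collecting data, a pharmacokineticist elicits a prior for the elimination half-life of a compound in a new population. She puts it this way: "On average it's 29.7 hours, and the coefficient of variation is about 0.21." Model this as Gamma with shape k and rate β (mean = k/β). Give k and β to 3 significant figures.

k ≈ 22.7, β ≈ 0.763

For Gamma(k, rate β): mean = k/β, variance = k/β², so CV = 1/√k.
CV = 0.21, hence k = 1/CV² = 22.7.
Then β = k/mean = 22.7/29.7 = 0.763.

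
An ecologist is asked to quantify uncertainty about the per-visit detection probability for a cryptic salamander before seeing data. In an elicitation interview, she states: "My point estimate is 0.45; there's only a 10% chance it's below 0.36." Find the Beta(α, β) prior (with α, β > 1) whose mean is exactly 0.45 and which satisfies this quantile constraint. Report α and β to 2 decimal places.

With mean 0.45 fixed, write α = 0.45s, β = 0.55s where s = α+β.
Need P(θ < 0.36) = 0.1 under Beta(0.45s, 0.55s). Normal approximation: (q−m)/√(m(1−m)/s) ≈ z_{0.1} = -1.28, so s ≈ 0.45·0.55·(-1.28)²/(0.36−0.45)² = 50.2.
At s = 50.2: P(θ<0.36) ≈ 0.098. Adjusting to match 0.1 gives s ≈ 49.35.
So α = 0.45·49.35 ≈ 22.21, β = 0.55·49.35 ≈ 27.14.

α ≈ 22.21, β ≈ 27.14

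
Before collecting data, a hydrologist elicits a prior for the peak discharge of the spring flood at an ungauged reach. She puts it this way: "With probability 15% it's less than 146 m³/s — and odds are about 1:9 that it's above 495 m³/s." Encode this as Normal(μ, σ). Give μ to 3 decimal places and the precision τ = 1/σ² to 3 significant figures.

μ = 302.047, τ = 4.41e-05

For Normal(μ,σ), the p-quantile is μ + z_p·σ. Here z_{0.15} = -1.036, z_{0.9} = 1.282.
So 146 = μ − 1.036σ and 495 = μ + 1.282σ.
Subtracting: σ = (495 − 146)/(1.282 − (-1.036)) = 150.562.
Then μ = 146 − (-1.036)·150.562 = 302.047.
Precision τ = 1/σ² = 1/150.6² = 4.41e-05.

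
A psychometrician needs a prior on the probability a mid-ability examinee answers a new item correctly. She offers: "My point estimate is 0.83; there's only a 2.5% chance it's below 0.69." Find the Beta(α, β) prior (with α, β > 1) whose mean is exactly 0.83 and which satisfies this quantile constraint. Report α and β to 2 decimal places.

α ≈ 28.59, β ≈ 5.86

With mean 0.83 fixed, write α = 0.83s, β = 0.17s where s = α+β.
Need P(θ < 0.69) = 0.025 under Beta(0.83s, 0.17s). Normal approximation: (q−m)/√(m(1−m)/s) ≈ z_{0.025} = -1.96, so s ≈ 0.83·0.17·(-1.96)²/(0.69−0.83)² = 27.7.
At s = 27.7: P(θ<0.69) ≈ 0.038. Adjusting to match 0.025 gives s ≈ 34.44.
So α = 0.83·34.44 ≈ 28.59, β = 0.17·34.44 ≈ 5.86.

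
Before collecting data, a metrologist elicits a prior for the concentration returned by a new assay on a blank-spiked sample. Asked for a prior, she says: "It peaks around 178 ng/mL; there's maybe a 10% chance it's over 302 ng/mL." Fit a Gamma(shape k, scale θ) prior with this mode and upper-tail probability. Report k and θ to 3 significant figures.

Gamma(k,θ) with k>1 has mode (k−1)θ, so θ = 178/(k−1).
Need P(X < 302) = 0.9 with θ tied to k this way. Start at k = 2, θ = 178: P(X<302) ≈ 0.506.
Too low — raise k to concentrate. Iterating converges to k ≈ 7.77.
Then θ = 178/(7.77−1) ≈ 26.3.

k ≈ 7.77, θ ≈ 26.3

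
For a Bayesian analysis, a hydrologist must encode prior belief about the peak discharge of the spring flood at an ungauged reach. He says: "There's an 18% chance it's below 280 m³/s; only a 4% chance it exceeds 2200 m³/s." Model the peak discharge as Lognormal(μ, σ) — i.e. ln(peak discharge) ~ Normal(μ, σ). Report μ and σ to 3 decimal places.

μ ≈ 6.343, σ ≈ 0.773

If T ~ Lognormal(μ,σ) then ln T ~ Normal(μ,σ), so the p-quantile of ln T is μ + z_p·σ.
ln(280) = 5.635 and ln(2200) = 7.696; z_{0.18} = -0.9154, z_{0.96} = 1.751.
σ = (7.696 − 5.635)/(1.751 − (-0.9154)) = 0.773.
μ = 5.635 − (-0.9154)·0.773 = 6.343.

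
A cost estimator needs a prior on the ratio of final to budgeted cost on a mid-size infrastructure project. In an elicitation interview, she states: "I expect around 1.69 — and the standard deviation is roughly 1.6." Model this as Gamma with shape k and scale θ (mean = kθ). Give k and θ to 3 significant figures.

k ≈ 1.12, θ ≈ 1.51

For Gamma(k, scale θ): mean = kθ, variance = kθ², so CV = 1/√k.
CV = SD/mean = 1.6/1.69 = 0.9467, hence k = 1/CV² = 1.12.
Then θ = mean/k = 1.69/1.12 = 1.51.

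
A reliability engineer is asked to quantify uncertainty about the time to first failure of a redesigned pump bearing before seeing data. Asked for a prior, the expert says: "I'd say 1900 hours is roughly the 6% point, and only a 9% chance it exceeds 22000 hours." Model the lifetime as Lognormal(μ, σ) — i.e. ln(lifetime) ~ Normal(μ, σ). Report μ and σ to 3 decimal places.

μ ≈ 8.865, σ ≈ 0.846

If T ~ Lognormal(μ,σ) then ln T ~ Normal(μ,σ), so the p-quantile of ln T is μ + z_p·σ.
ln(1900) = 7.55 and ln(22000) = 9.999; z_{0.06} = -1.555, z_{0.91} = 1.341.
σ = (9.999 − 7.55)/(1.341 − (-1.555)) = 0.846.
μ = 7.55 − (-1.555)·0.846 = 8.865.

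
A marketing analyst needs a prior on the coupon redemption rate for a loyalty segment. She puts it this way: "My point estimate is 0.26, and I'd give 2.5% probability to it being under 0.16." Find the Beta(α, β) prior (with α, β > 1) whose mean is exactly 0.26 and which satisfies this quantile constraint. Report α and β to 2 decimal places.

With mean 0.26 fixed, write α = 0.26s, β = 0.74s where s = α+β.
Need P(θ < 0.16) = 0.025 under Beta(0.26s, 0.74s). Normal approximation: (q−m)/√(m(1−m)/s) ≈ z_{0.025} = -1.96, so s ≈ 0.26·0.74·(-1.96)²/(0.16−0.26)² = 73.9.
At s = 73.9: P(θ<0.16) ≈ 0.016. Adjusting to match 0.025 gives s ≈ 62.59.
So α = 0.26·62.59 ≈ 16.27, β = 0.74·62.59 ≈ 46.32.

α ≈ 16.27, β ≈ 46.32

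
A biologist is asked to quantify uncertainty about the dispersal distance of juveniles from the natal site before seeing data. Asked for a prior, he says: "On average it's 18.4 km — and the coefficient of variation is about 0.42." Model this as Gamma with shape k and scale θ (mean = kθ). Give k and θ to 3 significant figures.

k ≈ 5.67, θ ≈ 3.25

For Gamma(k, scale θ): mean = kθ, variance = kθ², so CV = 1/√k.
CV = 0.42, hence k = 1/CV² = 5.67.
Then θ = mean/k = 18.4/5.67 = 3.25.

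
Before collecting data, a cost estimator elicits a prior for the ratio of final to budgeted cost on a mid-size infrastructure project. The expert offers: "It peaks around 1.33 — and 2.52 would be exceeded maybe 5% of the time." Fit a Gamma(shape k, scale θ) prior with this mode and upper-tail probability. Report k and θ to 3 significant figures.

Gamma(k,θ) with k>1 has mode (k−1)θ, so θ = 1.33/(k−1).
Need P(X < 2.52) = 0.95 with θ tied to k this way. Start at k = 2, θ = 1.33: P(X<2.52) ≈ 0.565.
Too low — raise k to concentrate. Iterating converges to k ≈ 7.81.
Then θ = 1.33/(7.81−1) ≈ 0.195.

k ≈ 7.81, θ ≈ 0.195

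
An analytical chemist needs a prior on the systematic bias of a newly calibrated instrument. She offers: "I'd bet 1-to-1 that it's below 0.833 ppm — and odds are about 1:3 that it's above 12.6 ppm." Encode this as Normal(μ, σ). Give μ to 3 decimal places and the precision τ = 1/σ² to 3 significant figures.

For Normal(μ,σ), the p-quantile is μ + z_p·σ. Here z_{0.5} = 0, z_{0.75} = 0.6745.
So 0.833 = μ + 0σ and 12.6 = μ + 0.6745σ.
Subtracting: σ = (12.6 − 0.833)/(0.6745 − (0)) = 17.446.
Then μ = 0.833 − (0)·17.446 = 0.833.
Precision τ = 1/σ² = 1/17.45² = 0.00329.

μ = 0.833, τ = 0.00329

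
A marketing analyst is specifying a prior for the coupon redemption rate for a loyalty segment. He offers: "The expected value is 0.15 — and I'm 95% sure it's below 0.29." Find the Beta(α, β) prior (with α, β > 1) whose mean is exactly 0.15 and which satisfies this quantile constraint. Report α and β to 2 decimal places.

α ≈ 3.24, β ≈ 18.35

With mean 0.15 fixed, write α = 0.15s, β = 0.85s where s = α+β.
Need P(θ < 0.29) = 0.95 under Beta(0.15s, 0.85s). Normal approximation: (q−m)/√(m(1−m)/s) ≈ z_{0.95} = 1.64, so s ≈ 0.15·0.85·(1.64)²/(0.29−0.15)² = 17.6.
At s = 17.6: P(θ<0.29) ≈ 0.934. Adjusting to match 0.95 gives s ≈ 21.59.
So α = 0.15·21.59 ≈ 3.24, β = 0.85·21.59 ≈ 18.35.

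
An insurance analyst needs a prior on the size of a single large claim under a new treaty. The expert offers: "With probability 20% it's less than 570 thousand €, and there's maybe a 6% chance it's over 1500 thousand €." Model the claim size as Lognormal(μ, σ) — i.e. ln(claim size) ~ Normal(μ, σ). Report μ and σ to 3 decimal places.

If T ~ Lognormal(μ,σ) then ln T ~ Normal(μ,σ), so the p-quantile of ln T is μ + z_p·σ.
ln(570) = 6.346 and ln(1500) = 7.313; z_{0.2} = -0.8416, z_{0.94} = 1.555.
σ = (7.313 − 6.346)/(1.555 − (-0.8416)) = 0.404.
μ = 6.346 − (-0.8416)·0.404 = 6.685.

μ ≈ 6.685, σ ≈ 0.404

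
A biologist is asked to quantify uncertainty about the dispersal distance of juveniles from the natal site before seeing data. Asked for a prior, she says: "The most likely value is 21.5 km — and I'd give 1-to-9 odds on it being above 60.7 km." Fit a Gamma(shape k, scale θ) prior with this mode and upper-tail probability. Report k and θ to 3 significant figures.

Gamma(k,θ) with k>1 has mode (k−1)θ, so θ = 21.5/(k−1).
Need P(X < 60.7) = 0.9 with θ tied to k this way. Start at k = 2, θ = 21.5: P(X<60.7) ≈ 0.773.
Too low — raise k to concentrate. Iterating converges to k ≈ 2.77.
Then θ = 21.5/(2.77−1) ≈ 12.1.

k ≈ 2.77, θ ≈ 12.1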